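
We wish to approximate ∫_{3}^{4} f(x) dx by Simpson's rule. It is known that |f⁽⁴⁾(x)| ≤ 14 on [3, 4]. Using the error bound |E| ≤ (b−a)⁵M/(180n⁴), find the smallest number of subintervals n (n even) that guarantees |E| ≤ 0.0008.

Need 14/(180n⁴) ≤ 0.0008.
n⁴ ≥ 14/(180·0.0008) = 97.2222 ⇒ n ≥ 3.1401, so the smallest even n is 4. (n must be even for Simpson's rule.)

4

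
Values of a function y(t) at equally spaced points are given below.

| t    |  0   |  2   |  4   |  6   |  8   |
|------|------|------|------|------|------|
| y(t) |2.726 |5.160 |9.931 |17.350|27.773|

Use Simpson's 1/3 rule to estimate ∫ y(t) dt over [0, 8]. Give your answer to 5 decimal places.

h = 2, n = 4.
(h/3)·[y₀ + 4y₁ + 2y₂ + 4y₃ + y₄] = 0.666667·(140.401) = 93.60067.

93.60067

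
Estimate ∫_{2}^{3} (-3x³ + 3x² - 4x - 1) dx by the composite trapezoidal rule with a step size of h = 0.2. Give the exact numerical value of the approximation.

h = (3 − 2)/5 = 0.2.
Nodes x₀,…,x₅ = 2, 2.2, 2.4, 2.6, 2.8, 3.
f(x) = -3x³ + 3x² - 4x - 1: f₀=-21, f₁=-27.224, f₂=-34.792, f₃=-43.848, f₄=-54.536, f₅=-67.
(h/2)·[f₀ + 2f₁ + 2f₂ + 2f₃ + 2f₄ + f₅] = 0.1·(-408.8) = -40.88.

-40.88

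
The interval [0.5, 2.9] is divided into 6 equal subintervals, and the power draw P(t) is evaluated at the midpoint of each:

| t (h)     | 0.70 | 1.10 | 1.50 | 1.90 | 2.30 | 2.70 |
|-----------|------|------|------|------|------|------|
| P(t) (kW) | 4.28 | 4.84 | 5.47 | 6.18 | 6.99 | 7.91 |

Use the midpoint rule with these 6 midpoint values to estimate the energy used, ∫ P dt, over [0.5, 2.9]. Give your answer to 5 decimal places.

h = 0.4, n = 6.
h·[y(m₁) + y(m₂) + y(m₃) + y(m₄) + y(m₅) + y(m₆)] = 0.4·(35.67) = 14.26800.

14.26800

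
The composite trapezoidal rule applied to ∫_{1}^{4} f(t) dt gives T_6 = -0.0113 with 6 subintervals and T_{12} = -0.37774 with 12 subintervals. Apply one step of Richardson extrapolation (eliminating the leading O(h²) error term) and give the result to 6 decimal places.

-0.499887

R = (4·T_{12} − T_6) / 3 = (4·(-0.37774) − (-0.0113))/3 = (-1.49966)/3 = -0.499887.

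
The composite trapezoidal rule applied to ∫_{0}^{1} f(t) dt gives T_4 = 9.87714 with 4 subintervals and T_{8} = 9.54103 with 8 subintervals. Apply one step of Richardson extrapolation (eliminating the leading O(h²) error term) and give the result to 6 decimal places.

9.428993

R = (4·T_{8} − T_4) / 3 = (4·9.54103 − 9.87714)/3 = (28.28698)/3 = 9.428993.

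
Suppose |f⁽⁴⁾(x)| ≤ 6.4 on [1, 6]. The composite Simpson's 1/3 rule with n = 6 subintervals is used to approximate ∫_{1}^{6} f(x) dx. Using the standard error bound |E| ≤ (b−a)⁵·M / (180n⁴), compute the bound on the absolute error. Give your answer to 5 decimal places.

|E| ≤ (5)⁵·6.4 / (180·6⁴) = 20000/233280 = 0.08573.

0.08573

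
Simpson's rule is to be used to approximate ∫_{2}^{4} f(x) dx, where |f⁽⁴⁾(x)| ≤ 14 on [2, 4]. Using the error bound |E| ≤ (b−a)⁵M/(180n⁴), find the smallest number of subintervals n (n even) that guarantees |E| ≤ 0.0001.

Need 448/(180n⁴) ≤ 0.0001.
n⁴ ≥ 448/(180·0.0001) = 24888.9 ⇒ n ≥ 12.5603, so the smallest even n is 14. (n must be even for Simpson's rule.)

14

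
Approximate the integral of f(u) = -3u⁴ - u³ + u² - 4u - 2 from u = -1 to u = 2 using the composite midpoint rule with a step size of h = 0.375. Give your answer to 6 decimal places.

h = (2 − (-1))/8 = 0.375.
Midpoints m₁,…,m₈ = -0.8125, -0.4375, -0.0625, 0.3125, 0.6875, 1.0625, 1.4375, 1.8125.
f(m₁)=1.1391143798828125, f(m₂)=-0.0847625732421875, f(m₃)=-1.7458953857421875, f(m₄)=-3.2114715576171875, f(m₅)=-5.2725067138671875, f(m₆)=-10.1438446044921875, f(m₇)=-21.4641571044921875, f(m₈)=-44.2959442138671875.
h·[f(m₁) + f(m₂) + f(m₃) + f(m₄) + f(m₅) + f(m₆) + f(m₇) + f(m₈)] = 0.375·(-85.0794677734375) = -31.904800.

-31.904800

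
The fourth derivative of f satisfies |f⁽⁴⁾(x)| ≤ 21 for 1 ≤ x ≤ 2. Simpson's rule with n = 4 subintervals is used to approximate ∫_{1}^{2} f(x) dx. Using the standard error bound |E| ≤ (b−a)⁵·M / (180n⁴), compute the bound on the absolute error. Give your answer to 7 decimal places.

|E| ≤ (1)⁵·21 / (180·4⁴) = 21/46080 = 0.0004557.

0.0004557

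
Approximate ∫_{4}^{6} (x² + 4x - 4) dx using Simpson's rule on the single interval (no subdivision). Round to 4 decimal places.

82.6667

S = (b−a)/6 · [f(4) + 4f(5) + f(6)] = 0.333333·[28 + 4·41 + 56] = 82.6667.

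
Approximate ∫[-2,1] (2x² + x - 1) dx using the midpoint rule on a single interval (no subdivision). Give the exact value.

-3

M = (b−a)·f(-0.5) = 3·(-1) = -3.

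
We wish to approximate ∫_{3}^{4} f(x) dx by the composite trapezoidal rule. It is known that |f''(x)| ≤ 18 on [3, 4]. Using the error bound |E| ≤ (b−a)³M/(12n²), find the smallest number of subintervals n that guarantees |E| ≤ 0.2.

Need 18/(12n²) ≤ 0.2.
n² ≥ 18/(12·0.2) = 7.5 ⇒ n ≥ 2.7386, so the smallest n is 3.

3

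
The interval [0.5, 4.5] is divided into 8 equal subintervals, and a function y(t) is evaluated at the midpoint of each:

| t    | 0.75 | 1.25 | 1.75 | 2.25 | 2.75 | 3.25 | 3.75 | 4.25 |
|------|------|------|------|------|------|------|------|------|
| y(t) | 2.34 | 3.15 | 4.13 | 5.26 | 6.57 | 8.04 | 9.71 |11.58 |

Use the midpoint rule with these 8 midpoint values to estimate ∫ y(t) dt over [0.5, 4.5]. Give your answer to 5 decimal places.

h = 0.5, n = 8.
h·[y(m₁) + y(m₂) + y(m₃) + y(m₄) + y(m₅) + y(m₆) + y(m₇) + y(m₈)] = 0.5·(50.78) = 25.39000.

25.39000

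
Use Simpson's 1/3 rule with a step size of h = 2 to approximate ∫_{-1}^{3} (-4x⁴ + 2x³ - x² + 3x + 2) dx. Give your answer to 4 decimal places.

h = (3 − (-1))/2 = 2.
Nodes x₀,…,x₂ = -1, 1, 3.
f(x) = -4x⁴ + 2x³ - x² + 3x + 2: f₀=-8, f₁=2, f₂=-268.
(h/3)·[f₀ + 4f₁ + f₂] = 0.666667·(-268) = -178.6667.

-178.6667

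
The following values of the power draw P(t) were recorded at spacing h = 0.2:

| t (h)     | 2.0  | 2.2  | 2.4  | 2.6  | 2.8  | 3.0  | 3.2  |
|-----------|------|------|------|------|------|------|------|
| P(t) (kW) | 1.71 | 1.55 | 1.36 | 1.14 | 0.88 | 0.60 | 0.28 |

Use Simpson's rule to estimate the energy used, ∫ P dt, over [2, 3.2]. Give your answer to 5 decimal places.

h = 0.2, n = 6.
(h/3)·[y₀ + 4y₁ + 2y₂ + 4y₃ + 2y₄ + 4y₅ + y₆] = 0.066667·(19.63) = 1.30867.

1.30867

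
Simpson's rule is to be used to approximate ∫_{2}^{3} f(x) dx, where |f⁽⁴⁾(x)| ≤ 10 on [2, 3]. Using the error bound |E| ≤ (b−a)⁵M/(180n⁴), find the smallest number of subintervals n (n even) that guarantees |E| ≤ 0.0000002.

24

Need 10/(180n⁴) ≤ 0.0000002.
n⁴ ≥ 10/(180·0.0000002) = 277778 ⇒ n ≥ 22.9575, so the smallest even n is 24. (n must be even for Simpson's rule.)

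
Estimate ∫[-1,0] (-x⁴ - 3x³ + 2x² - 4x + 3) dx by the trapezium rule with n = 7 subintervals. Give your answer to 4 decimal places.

6.2320

h = (0 − (-1))/7 = 0.142857.
Nodes x₀,…,x₇ = -1, -0.857143, -0.714286, -0.571429, -0.428571, -0.285714, -0.142857, 0.
f(x) = -x⁴ - 3x³ + 2x² - 4x + 3: f₀=11, f₁=9.247397, f₂=7.710537, f₃=6.391920, f₄=5.284048, f₅=4.369429, f₆=3.620575, f₇=3.
(h/2)·[f₀ + 2f₁ + 2f₂ + 2f₃ + 2f₄ + 2f₅ + 2f₆ + f₇] = 0.071429·(87.247813) = 6.2320.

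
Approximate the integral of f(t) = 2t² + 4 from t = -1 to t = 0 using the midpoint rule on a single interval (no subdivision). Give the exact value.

4.5

M = (b−a)·f(-0.5) = 1·(4.5) = 4.5.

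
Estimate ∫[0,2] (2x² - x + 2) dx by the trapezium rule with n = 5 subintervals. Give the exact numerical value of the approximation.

7.44

h = (2 − 0)/5 = 0.4.
Nodes x₀,…,x₅ = 0, 0.4, 0.8, 1.2, 1.6, 2.
f(x) = 2x² - x + 2: f₀=2, f₁=1.92, f₂=2.48, f₃=3.68, f₄=5.52, f₅=8.
(h/2)·[f₀ + 2f₁ + 2f₂ + 2f₃ + 2f₄ + f₅] = 0.2·(37.2) = 7.44.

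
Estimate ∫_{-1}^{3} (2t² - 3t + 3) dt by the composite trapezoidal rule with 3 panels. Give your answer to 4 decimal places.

21.0370

h = (3 − (-1))/3 = 1.333333.
Nodes t₀,…,t₃ = -1, 0.333333, 1.666667, 3.
f(t) = 2t² - 3t + 3: f₀=8, f₁=2.222222, f₂=3.555556, f₃=12.
(h/2)·[f₀ + 2f₁ + 2f₂ + f₃] = 0.666667·(31.555556) = 21.0370.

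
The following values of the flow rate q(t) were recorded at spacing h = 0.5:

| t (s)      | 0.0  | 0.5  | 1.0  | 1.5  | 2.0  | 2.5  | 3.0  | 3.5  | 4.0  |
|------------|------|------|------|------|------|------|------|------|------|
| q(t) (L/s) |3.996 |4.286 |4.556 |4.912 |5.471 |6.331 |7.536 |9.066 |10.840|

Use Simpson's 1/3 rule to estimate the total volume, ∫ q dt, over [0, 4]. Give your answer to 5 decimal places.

h = 0.5, n = 8.
(h/3)·[y₀ + 4y₁ + 2y₂ + 4y₃ + 2y₄ + 4y₅ + 2y₆ + 4y₇ + y₈] = 0.166667·(148.342) = 24.72367.

24.72367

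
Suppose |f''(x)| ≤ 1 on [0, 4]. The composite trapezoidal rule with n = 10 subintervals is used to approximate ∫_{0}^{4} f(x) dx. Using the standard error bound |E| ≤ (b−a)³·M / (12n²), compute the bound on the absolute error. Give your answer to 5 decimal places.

0.05333

|E| ≤ (4)³·1 / (12·10²) = 64/1200 = 0.05333.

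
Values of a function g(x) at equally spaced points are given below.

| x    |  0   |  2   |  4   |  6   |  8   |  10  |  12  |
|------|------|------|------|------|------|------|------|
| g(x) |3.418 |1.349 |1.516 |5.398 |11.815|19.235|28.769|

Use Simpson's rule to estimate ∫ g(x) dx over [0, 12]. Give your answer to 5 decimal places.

h = 2, n = 6.
(h/3)·[y₀ + 4y₁ + 2y₂ + 4y₃ + 2y₄ + 4y₅ + y₆] = 0.666667·(162.777) = 108.51800.

108.51800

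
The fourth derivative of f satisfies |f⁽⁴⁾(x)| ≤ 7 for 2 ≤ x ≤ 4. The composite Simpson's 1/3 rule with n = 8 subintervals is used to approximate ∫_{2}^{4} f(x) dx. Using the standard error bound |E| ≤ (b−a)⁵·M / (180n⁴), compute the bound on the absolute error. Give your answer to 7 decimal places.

|E| ≤ (2)⁵·7 / (180·8⁴) = 224/737280 = 0.0003038.

0.0003038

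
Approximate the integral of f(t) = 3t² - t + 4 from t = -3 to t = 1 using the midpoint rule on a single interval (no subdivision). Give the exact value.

M = (b−a)·f(-1) = 4·(8) = 32.

32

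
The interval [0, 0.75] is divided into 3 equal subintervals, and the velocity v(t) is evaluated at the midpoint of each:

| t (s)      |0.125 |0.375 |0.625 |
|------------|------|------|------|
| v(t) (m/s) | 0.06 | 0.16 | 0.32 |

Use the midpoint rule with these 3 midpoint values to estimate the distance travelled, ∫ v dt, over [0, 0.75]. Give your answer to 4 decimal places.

h = 0.25, n = 3.
h·[y(m₁) + y(m₂) + y(m₃)] = 0.25·(0.54) = 0.1350.

0.1350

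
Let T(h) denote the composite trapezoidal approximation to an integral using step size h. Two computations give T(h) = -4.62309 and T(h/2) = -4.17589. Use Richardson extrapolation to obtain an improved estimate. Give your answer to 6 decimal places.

R = (4·T(h/2) − T(h)) / 3 = (4·(-4.17589) − (-4.62309))/3 = (-12.08047)/3 = -4.026823.

-4.026823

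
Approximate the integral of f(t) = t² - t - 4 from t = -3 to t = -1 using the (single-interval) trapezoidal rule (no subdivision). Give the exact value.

T = (b−a)/2 · [f(-3) + f(-1)] = 1·[8 + (-2)] = 6.

6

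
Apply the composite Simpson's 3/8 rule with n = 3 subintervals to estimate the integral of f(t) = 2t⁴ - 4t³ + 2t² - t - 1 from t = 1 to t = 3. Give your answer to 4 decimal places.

28.3704

h = (3 − 1)/3 = 0.666667.
Nodes t₀,…,t₃ = 1, 1.666667, 2.333333, 3.
f(t) = 2t⁴ - 4t³ + 2t² - t - 1: f₀=-2, f₁=-0.197531, f₂=16.024691, f₃=68.
(3h/8)·[f₀ + 3f₁ + 3f₂ + f₃] = 0.25·(113.481481) = 28.3704.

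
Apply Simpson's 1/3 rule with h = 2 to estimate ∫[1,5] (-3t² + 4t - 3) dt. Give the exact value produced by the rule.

-88

h = (5 − 1)/2 = 2.
Nodes t₀,…,t₂ = 1, 3, 5.
f(t) = -3t² + 4t - 3: f₀=-2, f₁=-18, f₂=-58.
(h/3)·[f₀ + 4f₁ + f₂] = 0.666667·(-132) = -88.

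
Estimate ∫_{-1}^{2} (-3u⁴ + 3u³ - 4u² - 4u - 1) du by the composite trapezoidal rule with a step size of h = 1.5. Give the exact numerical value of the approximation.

-47.71875

h = (2 − (-1))/2 = 1.5.
Nodes u₀,…,u₂ = -1, 0.5, 2.
f(u) = -3u⁴ + 3u³ - 4u² - 4u - 1: f₀=-7, f₁=-3.8125, f₂=-49.
(h/2)·[f₀ + 2f₁ + f₂] = 0.75·(-63.625) = -47.71875.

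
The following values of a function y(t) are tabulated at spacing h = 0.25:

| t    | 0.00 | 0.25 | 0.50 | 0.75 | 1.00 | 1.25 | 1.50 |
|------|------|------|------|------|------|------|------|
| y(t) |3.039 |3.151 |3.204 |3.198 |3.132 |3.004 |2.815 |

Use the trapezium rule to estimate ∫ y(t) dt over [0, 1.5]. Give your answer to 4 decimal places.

4.6540

h = 0.25, n = 6.
(h/2)·[y₀ + 2y₁ + 2y₂ + 2y₃ + 2y₄ + 2y₅ + y₆] = 0.125·(37.232) = 4.6540.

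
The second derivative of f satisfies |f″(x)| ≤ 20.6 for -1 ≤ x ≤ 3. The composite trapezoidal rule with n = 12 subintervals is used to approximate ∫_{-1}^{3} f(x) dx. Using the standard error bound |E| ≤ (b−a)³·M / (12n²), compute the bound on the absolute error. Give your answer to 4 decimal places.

|E| ≤ (4)³·20.6 / (12·12²) = 1318.4/1728 = 0.7630.

0.7630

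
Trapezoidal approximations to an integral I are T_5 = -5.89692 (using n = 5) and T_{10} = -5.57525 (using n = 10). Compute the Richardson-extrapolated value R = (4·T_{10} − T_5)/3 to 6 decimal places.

-5.468027

R = (4·T_{10} − T_5) / 3 = (4·(-5.57525) − (-5.89692))/3 = (-16.40408)/3 = -5.468027.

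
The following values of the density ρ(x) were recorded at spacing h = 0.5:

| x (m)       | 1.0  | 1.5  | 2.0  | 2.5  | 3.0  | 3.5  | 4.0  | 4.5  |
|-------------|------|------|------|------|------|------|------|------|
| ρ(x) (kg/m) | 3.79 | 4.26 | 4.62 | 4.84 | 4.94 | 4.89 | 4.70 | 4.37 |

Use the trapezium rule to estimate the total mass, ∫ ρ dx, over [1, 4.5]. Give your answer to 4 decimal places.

16.1650

h = 0.5, n = 7.
(h/2)·[y₀ + 2y₁ + 2y₂ + 2y₃ + 2y₄ + 2y₅ + 2y₆ + y₇] = 0.25·(64.66) = 16.1650.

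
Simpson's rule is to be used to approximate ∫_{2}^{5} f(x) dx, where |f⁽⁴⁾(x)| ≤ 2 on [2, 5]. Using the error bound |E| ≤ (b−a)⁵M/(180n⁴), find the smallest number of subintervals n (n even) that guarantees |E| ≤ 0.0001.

14

Need 486/(180n⁴) ≤ 0.0001.
n⁴ ≥ 486/(180·0.0001) = 27000 ⇒ n ≥ 12.8186, so the smallest even n is 14. (n must be even for Simpson's rule.)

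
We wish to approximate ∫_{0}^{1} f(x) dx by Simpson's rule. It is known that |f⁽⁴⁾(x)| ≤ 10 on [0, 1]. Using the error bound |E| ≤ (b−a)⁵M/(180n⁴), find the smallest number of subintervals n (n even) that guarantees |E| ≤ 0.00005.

Need 10/(180n⁴) ≤ 0.00005.
n⁴ ≥ 10/(180·0.00005) = 1111.11 ⇒ n ≥ 5.7735, so the smallest even n is 6. (n must be even for Simpson's rule.)

6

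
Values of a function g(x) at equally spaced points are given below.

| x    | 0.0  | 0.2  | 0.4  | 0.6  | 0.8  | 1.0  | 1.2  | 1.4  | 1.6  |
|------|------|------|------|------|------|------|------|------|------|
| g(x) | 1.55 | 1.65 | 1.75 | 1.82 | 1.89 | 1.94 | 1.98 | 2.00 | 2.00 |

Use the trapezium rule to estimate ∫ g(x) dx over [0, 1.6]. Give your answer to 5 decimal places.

h = 0.2, n = 8.
(h/2)·[y₀ + 2y₁ + 2y₂ + 2y₃ + 2y₄ + 2y₅ + 2y₆ + 2y₇ + y₈] = 0.1·(29.61) = 2.96100.

2.96100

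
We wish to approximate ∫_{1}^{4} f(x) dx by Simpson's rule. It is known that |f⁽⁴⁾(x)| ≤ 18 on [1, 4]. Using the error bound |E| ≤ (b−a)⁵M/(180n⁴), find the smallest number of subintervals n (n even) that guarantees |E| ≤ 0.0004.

Need 4374/(180n⁴) ≤ 0.0004.
n⁴ ≥ 4374/(180·0.0004) = 60750 ⇒ n ≥ 15.6995, so the smallest even n is 16. (n must be even for Simpson's rule.)

16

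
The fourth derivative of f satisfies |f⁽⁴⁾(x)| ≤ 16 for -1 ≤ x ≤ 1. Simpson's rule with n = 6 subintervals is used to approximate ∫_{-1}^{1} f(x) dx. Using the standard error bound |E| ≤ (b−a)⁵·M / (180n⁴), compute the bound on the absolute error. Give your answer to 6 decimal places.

0.002195

|E| ≤ (2)⁵·16 / (180·6⁴) = 512/233280 = 0.002195.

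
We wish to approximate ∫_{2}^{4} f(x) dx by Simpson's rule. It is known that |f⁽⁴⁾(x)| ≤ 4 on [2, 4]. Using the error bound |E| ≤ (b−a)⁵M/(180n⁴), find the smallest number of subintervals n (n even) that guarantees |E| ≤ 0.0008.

6

Need 128/(180n⁴) ≤ 0.0008.
n⁴ ≥ 128/(180·0.0008) = 888.889 ⇒ n ≥ 5.4602, so the smallest even n is 6. (n must be even for Simpson's rule.)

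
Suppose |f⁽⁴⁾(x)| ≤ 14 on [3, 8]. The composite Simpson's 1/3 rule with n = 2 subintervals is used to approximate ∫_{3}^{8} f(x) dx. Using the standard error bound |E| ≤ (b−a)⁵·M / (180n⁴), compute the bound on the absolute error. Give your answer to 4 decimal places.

15.1910

|E| ≤ (5)⁵·14 / (180·2⁴) = 43750/2880 = 15.1910.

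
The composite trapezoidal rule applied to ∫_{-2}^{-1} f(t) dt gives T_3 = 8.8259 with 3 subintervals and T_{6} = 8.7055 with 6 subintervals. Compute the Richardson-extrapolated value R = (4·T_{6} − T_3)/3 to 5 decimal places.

8.66537

R = (4·T_{6} − T_3) / 3 = (4·8.7055 − 8.8259)/3 = (25.9961)/3 = 8.66537.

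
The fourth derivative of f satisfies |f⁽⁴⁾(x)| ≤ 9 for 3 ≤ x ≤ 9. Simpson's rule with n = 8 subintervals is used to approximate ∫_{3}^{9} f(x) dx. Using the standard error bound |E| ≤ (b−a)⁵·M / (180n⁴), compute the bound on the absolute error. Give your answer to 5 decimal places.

|E| ≤ (6)⁵·9 / (180·8⁴) = 69984/737280 = 0.09492.

0.09492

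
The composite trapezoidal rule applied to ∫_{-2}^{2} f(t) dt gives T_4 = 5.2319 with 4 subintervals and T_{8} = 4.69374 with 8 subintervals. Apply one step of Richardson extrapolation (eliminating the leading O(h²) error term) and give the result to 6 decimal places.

R = (4·T_{8} − T_4) / 3 = (4·4.69374 − 5.2319)/3 = (13.54306)/3 = 4.514353.

4.514353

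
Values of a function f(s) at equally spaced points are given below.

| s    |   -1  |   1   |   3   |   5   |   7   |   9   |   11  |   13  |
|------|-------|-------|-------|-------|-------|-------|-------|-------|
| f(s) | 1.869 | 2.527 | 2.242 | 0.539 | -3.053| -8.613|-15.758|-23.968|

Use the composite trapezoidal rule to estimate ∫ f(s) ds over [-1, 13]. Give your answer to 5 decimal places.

-66.33100

h = 2, n = 7.
(h/2)·[y₀ + 2y₁ + 2y₂ + 2y₃ + 2y₄ + 2y₅ + 2y₆ + y₇] = 1·(-66.331) = -66.33100.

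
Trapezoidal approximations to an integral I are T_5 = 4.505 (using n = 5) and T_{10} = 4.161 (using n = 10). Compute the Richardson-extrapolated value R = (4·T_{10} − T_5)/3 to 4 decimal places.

4.0463

R = (4·T_{10} − T_5) / 3 = (4·4.161 − 4.505)/3 = (12.139)/3 = 4.0463.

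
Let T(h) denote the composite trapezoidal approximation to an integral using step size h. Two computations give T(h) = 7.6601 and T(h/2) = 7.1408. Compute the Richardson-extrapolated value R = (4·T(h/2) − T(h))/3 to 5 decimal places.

R = (4·T(h/2) − T(h)) / 3 = (4·7.1408 − 7.6601)/3 = (20.9031)/3 = 6.96770.

6.96770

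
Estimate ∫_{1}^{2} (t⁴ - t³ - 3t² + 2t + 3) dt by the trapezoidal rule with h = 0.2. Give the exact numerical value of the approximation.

h = (2 − 1)/5 = 0.2.
Nodes t₀,…,t₅ = 1, 1.2, 1.4, 1.6, 1.8, 2.
f(t) = t⁴ - t³ - 3t² + 2t + 3: f₀=2, f₁=1.4256, f₂=1.0176, f₃=0.9776, f₄=1.5456, f₅=3.
(h/2)·[f₀ + 2f₁ + 2f₂ + 2f₃ + 2f₄ + f₅] = 0.1·(14.9328) = 1.49328.

1.49328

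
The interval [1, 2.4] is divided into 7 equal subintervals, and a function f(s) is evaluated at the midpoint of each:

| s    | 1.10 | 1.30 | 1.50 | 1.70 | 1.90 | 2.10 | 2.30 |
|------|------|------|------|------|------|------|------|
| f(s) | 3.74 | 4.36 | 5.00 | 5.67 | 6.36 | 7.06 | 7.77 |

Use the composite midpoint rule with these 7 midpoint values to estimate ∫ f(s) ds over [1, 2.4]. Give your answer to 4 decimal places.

7.9920

h = 0.2, n = 7.
h·[y(m₁) + y(m₂) + y(m₃) + y(m₄) + y(m₅) + y(m₆) + y(m₇)] = 0.2·(39.96) = 7.9920.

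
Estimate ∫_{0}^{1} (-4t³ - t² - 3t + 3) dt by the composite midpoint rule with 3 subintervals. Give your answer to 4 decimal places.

0.2315

h = (1 − 0)/3 = 0.333333.
Midpoints m₁,…,m₃ = 0.166667, 0.5, 0.833333.
f(m₁)=2.453704, f(m₂)=0.75, f(m₃)=-2.509259.
h·[f(m₁) + f(m₂) + f(m₃)] = 0.333333·(0.694444) = 0.2315.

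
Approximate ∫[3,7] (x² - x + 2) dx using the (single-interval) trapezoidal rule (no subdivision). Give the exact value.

T = (b−a)/2 · [f(3) + f(7)] = 2·[8 + 44] = 104.

104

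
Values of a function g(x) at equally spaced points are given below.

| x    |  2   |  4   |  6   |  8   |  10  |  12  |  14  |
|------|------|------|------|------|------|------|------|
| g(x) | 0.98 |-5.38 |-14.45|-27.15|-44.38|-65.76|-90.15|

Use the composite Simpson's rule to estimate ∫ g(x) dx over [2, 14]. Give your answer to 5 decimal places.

-399.99333

h = 2, n = 6.
(h/3)·[y₀ + 4y₁ + 2y₂ + 4y₃ + 2y₄ + 4y₅ + y₆] = 0.666667·(-599.99) = -399.99333.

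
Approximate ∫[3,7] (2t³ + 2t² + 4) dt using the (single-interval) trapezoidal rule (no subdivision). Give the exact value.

T = (b−a)/2 · [f(3) + f(7)] = 2·[76 + 788] = 1728.

1728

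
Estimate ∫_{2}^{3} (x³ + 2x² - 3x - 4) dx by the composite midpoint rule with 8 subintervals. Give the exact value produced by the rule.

h = (3 − 2)/8 = 0.125.
Midpoints m₁,…,m₈ = 2.0625, 2.1875, 2.3125, 2.4375, 2.5625, 2.6875, 2.8125, 2.9375.
f(m₁)=7.093994140625, f(m₂)=9.475341796875, f(m₃)=12.124267578125, f(m₄)=15.052490234375, f(m₅)=18.271728515625, f(m₆)=21.793701171875, f(m₇)=25.630126953125, f(m₈)=29.792724609375.
h·[f(m₁) + f(m₂) + f(m₃) + f(m₄) + f(m₅) + f(m₆) + f(m₇) + f(m₈)] = 0.125·(139.234375) = 17.404296875.

17.404296875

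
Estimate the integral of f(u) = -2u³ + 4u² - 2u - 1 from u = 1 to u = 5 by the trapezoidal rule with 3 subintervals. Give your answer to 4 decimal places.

h = (5 − 1)/3 = 1.333333.
Nodes u₀,…,u₃ = 1, 2.333333, 3.666667, 5.
f(u) = -2u³ + 4u² - 2u - 1: f₀=-1, f₁=-9.296296, f₂=-53.148148, f₃=-161.
(h/2)·[f₀ + 2f₁ + 2f₂ + f₃] = 0.666667·(-286.888889) = -191.2593.

-191.2593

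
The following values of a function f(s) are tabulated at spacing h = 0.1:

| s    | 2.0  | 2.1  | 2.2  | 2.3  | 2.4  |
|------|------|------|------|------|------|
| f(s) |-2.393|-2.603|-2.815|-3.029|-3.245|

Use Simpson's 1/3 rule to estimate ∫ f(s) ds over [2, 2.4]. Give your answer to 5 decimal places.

-1.12653

h = 0.1, n = 4.
(h/3)·[y₀ + 4y₁ + 2y₂ + 4y₃ + y₄] = 0.033333·(-33.796) = -1.12653.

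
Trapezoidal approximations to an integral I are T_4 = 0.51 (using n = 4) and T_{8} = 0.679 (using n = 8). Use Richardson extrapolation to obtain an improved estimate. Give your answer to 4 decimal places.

R = (4·T_{8} − T_4) / 3 = (4·0.679 − 0.51)/3 = (2.206)/3 = 0.7353.

0.7353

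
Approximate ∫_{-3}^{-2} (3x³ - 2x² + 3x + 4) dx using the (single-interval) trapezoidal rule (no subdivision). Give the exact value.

T = (b−a)/2 · [f(-3) + f(-2)] = 0.5·[(-104) + (-34)] = -69.

-69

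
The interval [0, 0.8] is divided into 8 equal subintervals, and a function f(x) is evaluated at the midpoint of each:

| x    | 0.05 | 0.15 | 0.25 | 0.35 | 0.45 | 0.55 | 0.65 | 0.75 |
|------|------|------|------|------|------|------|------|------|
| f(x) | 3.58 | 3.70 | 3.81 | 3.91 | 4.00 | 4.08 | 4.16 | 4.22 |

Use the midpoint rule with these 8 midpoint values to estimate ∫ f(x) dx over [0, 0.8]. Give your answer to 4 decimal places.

h = 0.1, n = 8.
h·[y(m₁) + y(m₂) + y(m₃) + y(m₄) + y(m₅) + y(m₆) + y(m₇) + y(m₈)] = 0.1·(31.46) = 3.1460.

3.1460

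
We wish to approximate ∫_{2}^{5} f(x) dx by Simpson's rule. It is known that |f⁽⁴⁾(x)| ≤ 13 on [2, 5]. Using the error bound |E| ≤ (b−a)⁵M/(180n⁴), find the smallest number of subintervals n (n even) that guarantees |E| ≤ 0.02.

Need 3159/(180n⁴) ≤ 0.02.
n⁴ ≥ 3159/(180·0.02) = 877.5 ⇒ n ≥ 5.4427, so the smallest even n is 6. (n must be even for Simpson's rule.)

6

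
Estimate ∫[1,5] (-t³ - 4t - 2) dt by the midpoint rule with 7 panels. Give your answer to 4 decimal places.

-211.0204

h = (5 − 1)/7 = 0.571429.
Midpoints m₁,…,m₇ = 1.285714, 1.857143, 2.428571, 3, 3.571429, 4.142857, 4.714286.
f(m₁)=-9.268222, f(m₂)=-15.833819, f(m₃)=-26.037901, f(m₄)=-41, f(m₅)=-61.839650, f(m₆)=-89.676385, f(m₇)=-125.629738.
h·[f(m₁) + f(m₂) + f(m₃) + f(m₄) + f(m₅) + f(m₆) + f(m₇)] = 0.571429·(-369.285714) = -211.0204.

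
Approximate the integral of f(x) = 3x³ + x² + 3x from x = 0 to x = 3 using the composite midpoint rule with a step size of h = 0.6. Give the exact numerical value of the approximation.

h = (3 − 0)/5 = 0.6.
Midpoints m₁,…,m₅ = 0.3, 0.9, 1.5, 2.1, 2.7.
f(m₁)=1.071, f(m₂)=5.697, f(m₃)=16.875, f(m₄)=38.493, f(m₅)=74.439.
h·[f(m₁) + f(m₂) + f(m₃) + f(m₄) + f(m₅)] = 0.6·(136.575) = 81.945.

81.945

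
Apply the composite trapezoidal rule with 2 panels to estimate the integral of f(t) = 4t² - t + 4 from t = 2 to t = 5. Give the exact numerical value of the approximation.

h = (5 − 2)/2 = 1.5.
Nodes t₀,…,t₂ = 2, 3.5, 5.
f(t) = 4t² - t + 4: f₀=18, f₁=49.5, f₂=99.
(h/2)·[f₀ + 2f₁ + f₂] = 0.75·(216) = 162.

162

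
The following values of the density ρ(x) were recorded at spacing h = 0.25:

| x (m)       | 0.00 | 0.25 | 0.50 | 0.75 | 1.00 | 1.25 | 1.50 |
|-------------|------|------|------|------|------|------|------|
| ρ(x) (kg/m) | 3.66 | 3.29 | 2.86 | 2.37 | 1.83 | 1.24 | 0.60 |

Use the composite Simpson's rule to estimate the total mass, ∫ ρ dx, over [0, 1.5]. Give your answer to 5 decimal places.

h = 0.25, n = 6.
(h/3)·[y₀ + 4y₁ + 2y₂ + 4y₃ + 2y₄ + 4y₅ + y₆] = 0.083333·(41.24) = 3.43667.

3.43667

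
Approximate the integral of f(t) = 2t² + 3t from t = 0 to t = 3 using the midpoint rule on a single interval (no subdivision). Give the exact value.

27

M = (b−a)·f(1.5) = 3·(9) = 27.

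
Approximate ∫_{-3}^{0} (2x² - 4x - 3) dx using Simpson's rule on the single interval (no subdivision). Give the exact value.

S = (b−a)/6 · [f(-3) + 4f(-1.5) + f(0)] = 0.5·[27 + 4·7.5 + (-3)] = 27.

27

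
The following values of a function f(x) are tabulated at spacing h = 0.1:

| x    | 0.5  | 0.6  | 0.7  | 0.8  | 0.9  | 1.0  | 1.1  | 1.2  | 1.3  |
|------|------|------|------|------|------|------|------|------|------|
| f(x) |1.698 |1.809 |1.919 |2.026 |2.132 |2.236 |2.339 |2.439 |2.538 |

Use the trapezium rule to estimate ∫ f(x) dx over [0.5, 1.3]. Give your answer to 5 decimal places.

1.70180

h = 0.1, n = 8.
(h/2)·[y₀ + 2y₁ + 2y₂ + 2y₃ + 2y₄ + 2y₅ + 2y₆ + 2y₇ + y₈] = 0.05·(34.036) = 1.70180.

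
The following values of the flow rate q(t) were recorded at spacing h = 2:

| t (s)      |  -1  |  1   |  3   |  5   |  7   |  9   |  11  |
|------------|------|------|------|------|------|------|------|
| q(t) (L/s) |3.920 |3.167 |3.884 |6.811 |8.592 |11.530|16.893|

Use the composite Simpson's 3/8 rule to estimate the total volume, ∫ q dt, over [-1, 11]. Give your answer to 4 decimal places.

86.9655

h = 2, n = 6.
(3h/8)·[y₀ + 3y₁ + 3y₂ + 2y₃ + 3y₄ + 3y₅ + y₆] = 0.75·(115.954) = 86.9655.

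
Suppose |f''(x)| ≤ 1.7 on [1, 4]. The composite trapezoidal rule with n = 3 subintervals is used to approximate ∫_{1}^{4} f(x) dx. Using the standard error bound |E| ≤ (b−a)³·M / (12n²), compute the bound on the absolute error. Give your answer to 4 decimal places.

|E| ≤ (3)³·1.7 / (12·3²) = 45.9/108 = 0.4250.

0.4250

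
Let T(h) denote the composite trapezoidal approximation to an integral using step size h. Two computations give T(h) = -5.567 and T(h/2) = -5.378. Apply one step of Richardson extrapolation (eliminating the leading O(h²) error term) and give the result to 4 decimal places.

-5.3150

R = (4·T(h/2) − T(h)) / 3 = (4·(-5.378) − (-5.567))/3 = (-15.945)/3 = -5.3150.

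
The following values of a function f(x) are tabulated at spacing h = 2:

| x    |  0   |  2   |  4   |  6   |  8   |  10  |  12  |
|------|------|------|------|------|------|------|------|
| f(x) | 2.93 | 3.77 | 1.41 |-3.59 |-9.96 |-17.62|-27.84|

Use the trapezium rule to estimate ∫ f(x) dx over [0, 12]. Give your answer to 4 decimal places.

h = 2, n = 6.
(h/2)·[y₀ + 2y₁ + 2y₂ + 2y₃ + 2y₄ + 2y₅ + y₆] = 1·(-76.89) = -76.8900.

-76.8900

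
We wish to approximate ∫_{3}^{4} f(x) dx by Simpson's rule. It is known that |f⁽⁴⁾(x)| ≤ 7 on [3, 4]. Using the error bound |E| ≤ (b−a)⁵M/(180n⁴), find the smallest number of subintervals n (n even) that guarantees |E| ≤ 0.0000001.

26

Need 7/(180n⁴) ≤ 0.0000001.
n⁴ ≥ 7/(180·0.0000001) = 388889 ⇒ n ≥ 24.9722, so the smallest even n is 26. (n must be even for Simpson's rule.)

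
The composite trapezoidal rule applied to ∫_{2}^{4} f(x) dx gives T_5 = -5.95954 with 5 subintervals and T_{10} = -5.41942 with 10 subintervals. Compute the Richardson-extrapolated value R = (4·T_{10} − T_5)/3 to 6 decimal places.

-5.239380

R = (4·T_{10} − T_5) / 3 = (4·(-5.41942) − (-5.95954))/3 = (-15.71814)/3 = -5.239380.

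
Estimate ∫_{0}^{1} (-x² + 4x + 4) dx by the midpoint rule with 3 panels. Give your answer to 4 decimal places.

5.6759

h = (1 − 0)/3 = 0.333333.
Midpoints m₁,…,m₃ = 0.166667, 0.5, 0.833333.
f(m₁)=4.638889, f(m₂)=5.75, f(m₃)=6.638889.
h·[f(m₁) + f(m₂) + f(m₃)] = 0.333333·(17.027778) = 5.6759.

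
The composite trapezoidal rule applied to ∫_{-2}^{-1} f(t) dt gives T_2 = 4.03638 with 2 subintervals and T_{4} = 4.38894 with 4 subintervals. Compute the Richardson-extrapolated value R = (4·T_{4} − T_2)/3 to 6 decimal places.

4.506460

R = (4·T_{4} − T_2) / 3 = (4·4.38894 − 4.03638)/3 = (13.51938)/3 = 4.506460.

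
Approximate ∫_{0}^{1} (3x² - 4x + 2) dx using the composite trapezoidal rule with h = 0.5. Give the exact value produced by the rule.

1.125

h = (1 − 0)/2 = 0.5.
Nodes x₀,…,x₂ = 0, 0.5, 1.
f(x) = 3x² - 4x + 2: f₀=2, f₁=0.75, f₂=1.
(h/2)·[f₀ + 2f₁ + f₂] = 0.25·(4.5) = 1.125.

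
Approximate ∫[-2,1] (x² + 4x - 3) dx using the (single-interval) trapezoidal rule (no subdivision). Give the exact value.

T = (b−a)/2 · [f(-2) + f(1)] = 1.5·[(-7) + 2] = -7.5.

-7.5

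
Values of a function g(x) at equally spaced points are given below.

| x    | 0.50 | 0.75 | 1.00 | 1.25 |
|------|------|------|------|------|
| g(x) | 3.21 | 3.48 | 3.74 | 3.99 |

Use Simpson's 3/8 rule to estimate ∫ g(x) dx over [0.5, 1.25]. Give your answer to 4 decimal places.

2.7056

h = 0.25, n = 3.
(3h/8)·[y₀ + 3y₁ + 3y₂ + y₃] = 0.09375·(28.86) = 2.7056.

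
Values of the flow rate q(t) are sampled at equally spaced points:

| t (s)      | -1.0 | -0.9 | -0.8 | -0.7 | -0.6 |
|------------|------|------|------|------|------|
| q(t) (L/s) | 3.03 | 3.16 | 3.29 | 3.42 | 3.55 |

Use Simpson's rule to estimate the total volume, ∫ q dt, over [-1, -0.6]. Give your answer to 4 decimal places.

1.3160

h = 0.1, n = 4.
(h/3)·[y₀ + 4y₁ + 2y₂ + 4y₃ + y₄] = 0.033333·(39.48) = 1.3160.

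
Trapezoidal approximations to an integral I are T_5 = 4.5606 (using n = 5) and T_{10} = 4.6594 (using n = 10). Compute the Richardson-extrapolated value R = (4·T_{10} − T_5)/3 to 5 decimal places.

R = (4·T_{10} − T_5) / 3 = (4·4.6594 − 4.5606)/3 = (14.0770)/3 = 4.69233.

4.69233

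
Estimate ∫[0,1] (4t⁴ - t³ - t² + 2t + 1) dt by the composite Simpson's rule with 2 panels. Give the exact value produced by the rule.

h = (1 − 0)/2 = 0.5.
Nodes t₀,…,t₂ = 0, 0.5, 1.
f(t) = 4t⁴ - t³ - t² + 2t + 1: f₀=1, f₁=1.875, f₂=5.
(h/3)·[f₀ + 4f₁ + f₂] = 0.166667·(13.5) = 2.25.

2.25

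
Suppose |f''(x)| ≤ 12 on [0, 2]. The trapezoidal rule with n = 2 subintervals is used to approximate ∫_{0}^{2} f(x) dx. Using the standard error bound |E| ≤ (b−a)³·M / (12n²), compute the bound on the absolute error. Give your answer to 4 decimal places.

|E| ≤ (2)³·12 / (12·2²) = 96/48 = 2.0000.

2.0000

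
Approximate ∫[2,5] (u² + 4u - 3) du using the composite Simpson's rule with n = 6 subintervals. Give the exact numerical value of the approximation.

72

h = (5 − 2)/6 = 0.5.
Nodes u₀,…,u₆ = 2, 2.5, 3, 3.5, 4, 4.5, 5.
f(u) = u² + 4u - 3: f₀=9, f₁=13.25, f₂=18, f₃=23.25, f₄=29, f₅=35.25, f₆=42.
(h/3)·[f₀ + 4f₁ + 2f₂ + 4f₃ + 2f₄ + 4f₅ + f₆] = 0.166667·(432) = 72.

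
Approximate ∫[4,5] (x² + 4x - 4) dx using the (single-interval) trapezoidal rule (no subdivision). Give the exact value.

T = (b−a)/2 · [f(4) + f(5)] = 0.5·[28 + 41] = 34.5.

34.5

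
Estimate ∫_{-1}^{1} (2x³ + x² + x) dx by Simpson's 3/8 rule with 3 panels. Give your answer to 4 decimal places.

h = (1 − (-1))/3 = 0.666667.
Nodes x₀,…,x₃ = -1, -0.333333, 0.333333, 1.
f(x) = 2x³ + x² + x: f₀=-2, f₁=-0.296296, f₂=0.518519, f₃=4.
(3h/8)·[f₀ + 3f₁ + 3f₂ + f₃] = 0.25·(2.666667) = 0.6667.

0.6667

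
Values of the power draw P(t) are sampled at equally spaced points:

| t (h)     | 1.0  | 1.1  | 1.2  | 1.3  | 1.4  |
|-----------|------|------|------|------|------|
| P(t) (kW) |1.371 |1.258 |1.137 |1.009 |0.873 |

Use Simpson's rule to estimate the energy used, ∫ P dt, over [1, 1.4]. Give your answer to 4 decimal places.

h = 0.1, n = 4.
(h/3)·[y₀ + 4y₁ + 2y₂ + 4y₃ + y₄] = 0.033333·(13.586) = 0.4529.

0.4529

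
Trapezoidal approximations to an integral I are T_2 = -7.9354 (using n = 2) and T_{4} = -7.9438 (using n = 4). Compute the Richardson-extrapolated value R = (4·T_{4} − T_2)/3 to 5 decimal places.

-7.94660

R = (4·T_{4} − T_2) / 3 = (4·(-7.9438) − (-7.9354))/3 = (-23.8398)/3 = -7.94660.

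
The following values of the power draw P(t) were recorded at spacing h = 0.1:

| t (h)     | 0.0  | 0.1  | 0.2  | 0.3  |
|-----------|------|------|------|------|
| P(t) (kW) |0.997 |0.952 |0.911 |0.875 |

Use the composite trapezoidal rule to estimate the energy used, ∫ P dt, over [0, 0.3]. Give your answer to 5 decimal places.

h = 0.1, n = 3.
(h/2)·[y₀ + 2y₁ + 2y₂ + y₃] = 0.05·(5.598) = 0.27990.

0.27990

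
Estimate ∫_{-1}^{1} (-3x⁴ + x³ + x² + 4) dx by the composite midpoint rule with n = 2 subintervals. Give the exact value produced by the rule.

h = (1 − (-1))/2 = 1.
Midpoints m₁,…,m₂ = -0.5, 0.5.
f(m₁)=3.9375, f(m₂)=4.1875.
h·[f(m₁) + f(m₂)] = 1·(8.125) = 8.125.

8.125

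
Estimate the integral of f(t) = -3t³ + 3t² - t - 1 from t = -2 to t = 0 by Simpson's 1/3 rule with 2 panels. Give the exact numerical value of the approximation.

20

h = (0 − (-2))/2 = 1.
Nodes t₀,…,t₂ = -2, -1, 0.
f(t) = -3t³ + 3t² - t - 1: f₀=37, f₁=6, f₂=-1.
(h/3)·[f₀ + 4f₁ + f₂] = 0.333333·(60) = 20.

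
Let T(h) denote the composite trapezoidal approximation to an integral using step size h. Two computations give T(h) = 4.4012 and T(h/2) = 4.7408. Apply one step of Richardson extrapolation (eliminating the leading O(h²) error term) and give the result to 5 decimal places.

4.85400

R = (4·T(h/2) − T(h)) / 3 = (4·4.7408 − 4.4012)/3 = (14.5620)/3 = 4.85400.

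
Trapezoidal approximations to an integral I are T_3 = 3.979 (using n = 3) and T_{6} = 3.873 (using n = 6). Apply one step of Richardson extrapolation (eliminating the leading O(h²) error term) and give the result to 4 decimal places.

3.8377

R = (4·T_{6} − T_3) / 3 = (4·3.873 − 3.979)/3 = (11.513)/3 = 3.8377.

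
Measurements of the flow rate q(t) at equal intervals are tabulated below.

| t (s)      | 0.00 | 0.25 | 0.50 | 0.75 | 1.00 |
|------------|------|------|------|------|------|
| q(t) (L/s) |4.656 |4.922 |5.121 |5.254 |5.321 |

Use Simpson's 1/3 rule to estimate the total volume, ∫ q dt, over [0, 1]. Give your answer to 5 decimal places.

h = 0.25, n = 4.
(h/3)·[y₀ + 4y₁ + 2y₂ + 4y₃ + y₄] = 0.083333·(60.923) = 5.07692.

5.07692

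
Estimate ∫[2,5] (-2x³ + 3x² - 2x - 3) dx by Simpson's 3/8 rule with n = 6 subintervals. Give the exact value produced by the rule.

-217.5

h = (5 − 2)/6 = 0.5.
Nodes x₀,…,x₆ = 2, 2.5, 3, 3.5, 4, 4.5, 5.
f(x) = -2x³ + 3x² - 2x - 3: f₀=-11, f₁=-20.5, f₂=-36, f₃=-59, f₄=-91, f₅=-133.5, f₆=-188.
(3h/8)·[f₀ + 3f₁ + 3f₂ + 2f₃ + 3f₄ + 3f₅ + f₆] = 0.1875·(-1160) = -217.5.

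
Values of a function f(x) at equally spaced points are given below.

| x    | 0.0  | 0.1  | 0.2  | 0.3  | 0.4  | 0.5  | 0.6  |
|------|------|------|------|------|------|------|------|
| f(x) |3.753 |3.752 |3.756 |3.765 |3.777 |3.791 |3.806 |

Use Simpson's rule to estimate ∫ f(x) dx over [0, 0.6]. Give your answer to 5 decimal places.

2.26190

h = 0.1, n = 6.
(h/3)·[y₀ + 4y₁ + 2y₂ + 4y₃ + 2y₄ + 4y₅ + y₆] = 0.033333·(67.857) = 2.26190.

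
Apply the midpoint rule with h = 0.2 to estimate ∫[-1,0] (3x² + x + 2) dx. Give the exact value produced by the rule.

2.49

h = (0 − (-1))/5 = 0.2.
Midpoints m₁,…,m₅ = -0.9, -0.7, -0.5, -0.3, -0.1.
f(m₁)=3.53, f(m₂)=2.77, f(m₃)=2.25, f(m₄)=1.97, f(m₅)=1.93.
h·[f(m₁) + f(m₂) + f(m₃) + f(m₄) + f(m₅)] = 0.2·(12.45) = 2.49.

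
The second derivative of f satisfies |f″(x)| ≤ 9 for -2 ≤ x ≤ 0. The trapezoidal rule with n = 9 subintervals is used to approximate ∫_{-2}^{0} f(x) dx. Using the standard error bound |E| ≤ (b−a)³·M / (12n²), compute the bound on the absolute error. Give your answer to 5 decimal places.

0.07407

|E| ≤ (2)³·9 / (12·9²) = 72/972 = 0.07407.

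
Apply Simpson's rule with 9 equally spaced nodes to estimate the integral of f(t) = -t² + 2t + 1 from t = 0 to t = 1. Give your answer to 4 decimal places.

1.6667

h = (1 − 0)/8 = 0.125.
Nodes t₀,…,t₈ = 0, 0.125, 0.25, 0.375, 0.5, 0.625, 0.75, 0.875, 1.
f(t) = -t² + 2t + 1: f₀=1, f₁=1.234375, f₂=1.4375, f₃=1.609375, f₄=1.75, f₅=1.859375, f₆=1.9375, f₇=1.984375, f₈=2.
(h/3)·[f₀ + 4f₁ + 2f₂ + 4f₃ + 2f₄ + 4f₅ + 2f₆ + 4f₇ + f₈] = 0.041667·(40) = 1.6667.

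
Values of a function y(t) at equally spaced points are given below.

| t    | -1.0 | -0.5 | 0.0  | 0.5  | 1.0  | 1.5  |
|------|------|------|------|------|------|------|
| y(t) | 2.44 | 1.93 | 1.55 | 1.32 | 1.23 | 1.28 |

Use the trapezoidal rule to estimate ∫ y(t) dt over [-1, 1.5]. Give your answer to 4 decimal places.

h = 0.5, n = 5.
(h/2)·[y₀ + 2y₁ + 2y₂ + 2y₃ + 2y₄ + y₅] = 0.25·(15.78) = 3.9450.

3.9450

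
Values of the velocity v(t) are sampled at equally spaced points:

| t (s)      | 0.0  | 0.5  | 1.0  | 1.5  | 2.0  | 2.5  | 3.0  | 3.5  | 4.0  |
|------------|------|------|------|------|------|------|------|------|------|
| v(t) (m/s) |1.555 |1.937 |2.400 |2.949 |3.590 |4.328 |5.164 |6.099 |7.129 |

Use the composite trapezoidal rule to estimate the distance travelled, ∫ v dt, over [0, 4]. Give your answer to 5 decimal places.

h = 0.5, n = 8.
(h/2)·[y₀ + 2y₁ + 2y₂ + 2y₃ + 2y₄ + 2y₅ + 2y₆ + 2y₇ + y₈] = 0.25·(61.618) = 15.40450.

15.40450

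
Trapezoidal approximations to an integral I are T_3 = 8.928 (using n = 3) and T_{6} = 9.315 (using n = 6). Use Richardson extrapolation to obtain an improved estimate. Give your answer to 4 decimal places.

R = (4·T_{6} − T_3) / 3 = (4·9.315 − 8.928)/3 = (28.332)/3 = 9.4440.

9.4440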